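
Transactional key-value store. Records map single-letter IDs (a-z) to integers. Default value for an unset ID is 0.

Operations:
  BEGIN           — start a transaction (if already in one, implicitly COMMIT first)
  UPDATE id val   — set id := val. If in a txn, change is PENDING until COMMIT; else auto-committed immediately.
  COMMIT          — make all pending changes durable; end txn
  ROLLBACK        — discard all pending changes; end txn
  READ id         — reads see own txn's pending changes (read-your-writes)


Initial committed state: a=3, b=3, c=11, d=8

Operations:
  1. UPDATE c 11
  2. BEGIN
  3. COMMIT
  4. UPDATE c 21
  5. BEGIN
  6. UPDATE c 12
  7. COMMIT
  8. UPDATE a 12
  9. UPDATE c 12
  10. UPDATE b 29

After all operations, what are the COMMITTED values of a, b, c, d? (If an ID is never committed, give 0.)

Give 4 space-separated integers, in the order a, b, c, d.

Answer: 12 29 12 8

Derivation:
Initial committed: {a=3, b=3, c=11, d=8}
Op 1: UPDATE c=11 (auto-commit; committed c=11)
Op 2: BEGIN: in_txn=True, pending={}
Op 3: COMMIT: merged [] into committed; committed now {a=3, b=3, c=11, d=8}
Op 4: UPDATE c=21 (auto-commit; committed c=21)
Op 5: BEGIN: in_txn=True, pending={}
Op 6: UPDATE c=12 (pending; pending now {c=12})
Op 7: COMMIT: merged ['c'] into committed; committed now {a=3, b=3, c=12, d=8}
Op 8: UPDATE a=12 (auto-commit; committed a=12)
Op 9: UPDATE c=12 (auto-commit; committed c=12)
Op 10: UPDATE b=29 (auto-commit; committed b=29)
Final committed: {a=12, b=29, c=12, d=8}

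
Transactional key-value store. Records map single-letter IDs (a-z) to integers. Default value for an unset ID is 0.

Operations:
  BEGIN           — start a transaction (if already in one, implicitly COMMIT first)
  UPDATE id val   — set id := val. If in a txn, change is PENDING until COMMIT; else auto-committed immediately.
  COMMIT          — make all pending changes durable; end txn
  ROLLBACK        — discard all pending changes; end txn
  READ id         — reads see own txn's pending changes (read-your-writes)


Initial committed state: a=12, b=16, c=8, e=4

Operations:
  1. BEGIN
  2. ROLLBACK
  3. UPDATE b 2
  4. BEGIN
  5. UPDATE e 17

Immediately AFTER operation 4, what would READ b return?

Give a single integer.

Initial committed: {a=12, b=16, c=8, e=4}
Op 1: BEGIN: in_txn=True, pending={}
Op 2: ROLLBACK: discarded pending []; in_txn=False
Op 3: UPDATE b=2 (auto-commit; committed b=2)
Op 4: BEGIN: in_txn=True, pending={}
After op 4: visible(b) = 2 (pending={}, committed={a=12, b=2, c=8, e=4})

Answer: 2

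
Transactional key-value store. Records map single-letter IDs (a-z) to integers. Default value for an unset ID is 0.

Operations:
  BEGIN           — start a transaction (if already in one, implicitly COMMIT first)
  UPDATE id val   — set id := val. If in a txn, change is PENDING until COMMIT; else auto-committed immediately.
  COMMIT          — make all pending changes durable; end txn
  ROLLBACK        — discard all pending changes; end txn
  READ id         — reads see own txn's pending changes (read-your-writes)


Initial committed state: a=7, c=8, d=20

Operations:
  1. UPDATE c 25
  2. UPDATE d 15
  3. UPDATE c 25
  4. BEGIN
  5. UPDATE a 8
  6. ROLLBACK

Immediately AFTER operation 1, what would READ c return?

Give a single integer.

Initial committed: {a=7, c=8, d=20}
Op 1: UPDATE c=25 (auto-commit; committed c=25)
After op 1: visible(c) = 25 (pending={}, committed={a=7, c=25, d=20})

Answer: 25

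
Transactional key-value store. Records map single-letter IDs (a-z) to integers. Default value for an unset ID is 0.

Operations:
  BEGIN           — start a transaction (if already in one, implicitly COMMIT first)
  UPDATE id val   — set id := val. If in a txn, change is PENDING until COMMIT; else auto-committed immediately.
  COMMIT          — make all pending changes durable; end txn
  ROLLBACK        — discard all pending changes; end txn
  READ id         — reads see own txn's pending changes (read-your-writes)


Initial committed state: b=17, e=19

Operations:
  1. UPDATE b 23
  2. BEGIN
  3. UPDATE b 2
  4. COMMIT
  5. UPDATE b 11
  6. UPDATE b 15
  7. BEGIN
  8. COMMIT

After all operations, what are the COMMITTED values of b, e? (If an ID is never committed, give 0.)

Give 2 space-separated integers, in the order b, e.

Initial committed: {b=17, e=19}
Op 1: UPDATE b=23 (auto-commit; committed b=23)
Op 2: BEGIN: in_txn=True, pending={}
Op 3: UPDATE b=2 (pending; pending now {b=2})
Op 4: COMMIT: merged ['b'] into committed; committed now {b=2, e=19}
Op 5: UPDATE b=11 (auto-commit; committed b=11)
Op 6: UPDATE b=15 (auto-commit; committed b=15)
Op 7: BEGIN: in_txn=True, pending={}
Op 8: COMMIT: merged [] into committed; committed now {b=15, e=19}
Final committed: {b=15, e=19}

Answer: 15 19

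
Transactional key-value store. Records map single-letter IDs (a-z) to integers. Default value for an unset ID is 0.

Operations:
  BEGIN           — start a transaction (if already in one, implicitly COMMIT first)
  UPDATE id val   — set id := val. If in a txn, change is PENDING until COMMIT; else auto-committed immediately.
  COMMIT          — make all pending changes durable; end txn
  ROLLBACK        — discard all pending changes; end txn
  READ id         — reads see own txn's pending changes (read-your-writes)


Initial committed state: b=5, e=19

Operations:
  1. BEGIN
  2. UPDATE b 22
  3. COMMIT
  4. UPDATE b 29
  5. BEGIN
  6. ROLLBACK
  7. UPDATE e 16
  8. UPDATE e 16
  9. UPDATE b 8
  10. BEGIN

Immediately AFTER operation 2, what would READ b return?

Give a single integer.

Answer: 22

Derivation:
Initial committed: {b=5, e=19}
Op 1: BEGIN: in_txn=True, pending={}
Op 2: UPDATE b=22 (pending; pending now {b=22})
After op 2: visible(b) = 22 (pending={b=22}, committed={b=5, e=19})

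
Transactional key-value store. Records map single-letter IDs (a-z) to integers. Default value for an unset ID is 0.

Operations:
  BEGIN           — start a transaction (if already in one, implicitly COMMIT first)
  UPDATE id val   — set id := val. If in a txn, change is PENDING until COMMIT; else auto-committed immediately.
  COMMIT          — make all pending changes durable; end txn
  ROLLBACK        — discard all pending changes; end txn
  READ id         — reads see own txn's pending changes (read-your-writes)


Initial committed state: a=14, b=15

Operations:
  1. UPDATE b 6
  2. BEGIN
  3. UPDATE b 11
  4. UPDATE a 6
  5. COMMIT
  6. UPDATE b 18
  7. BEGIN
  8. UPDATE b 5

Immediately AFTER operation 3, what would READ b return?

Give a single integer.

Initial committed: {a=14, b=15}
Op 1: UPDATE b=6 (auto-commit; committed b=6)
Op 2: BEGIN: in_txn=True, pending={}
Op 3: UPDATE b=11 (pending; pending now {b=11})
After op 3: visible(b) = 11 (pending={b=11}, committed={a=14, b=6})

Answer: 11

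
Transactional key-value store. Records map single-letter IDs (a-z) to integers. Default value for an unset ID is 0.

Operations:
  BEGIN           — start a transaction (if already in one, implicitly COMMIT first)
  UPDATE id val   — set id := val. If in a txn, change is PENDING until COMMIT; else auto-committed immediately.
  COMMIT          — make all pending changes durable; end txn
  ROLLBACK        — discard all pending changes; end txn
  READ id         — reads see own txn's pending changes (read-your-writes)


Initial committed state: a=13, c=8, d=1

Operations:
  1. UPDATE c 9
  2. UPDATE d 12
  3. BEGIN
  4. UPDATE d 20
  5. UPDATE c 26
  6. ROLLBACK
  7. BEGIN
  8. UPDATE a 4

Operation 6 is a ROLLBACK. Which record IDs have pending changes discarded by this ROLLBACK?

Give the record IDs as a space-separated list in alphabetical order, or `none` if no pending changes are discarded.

Initial committed: {a=13, c=8, d=1}
Op 1: UPDATE c=9 (auto-commit; committed c=9)
Op 2: UPDATE d=12 (auto-commit; committed d=12)
Op 3: BEGIN: in_txn=True, pending={}
Op 4: UPDATE d=20 (pending; pending now {d=20})
Op 5: UPDATE c=26 (pending; pending now {c=26, d=20})
Op 6: ROLLBACK: discarded pending ['c', 'd']; in_txn=False
Op 7: BEGIN: in_txn=True, pending={}
Op 8: UPDATE a=4 (pending; pending now {a=4})
ROLLBACK at op 6 discards: ['c', 'd']

Answer: c d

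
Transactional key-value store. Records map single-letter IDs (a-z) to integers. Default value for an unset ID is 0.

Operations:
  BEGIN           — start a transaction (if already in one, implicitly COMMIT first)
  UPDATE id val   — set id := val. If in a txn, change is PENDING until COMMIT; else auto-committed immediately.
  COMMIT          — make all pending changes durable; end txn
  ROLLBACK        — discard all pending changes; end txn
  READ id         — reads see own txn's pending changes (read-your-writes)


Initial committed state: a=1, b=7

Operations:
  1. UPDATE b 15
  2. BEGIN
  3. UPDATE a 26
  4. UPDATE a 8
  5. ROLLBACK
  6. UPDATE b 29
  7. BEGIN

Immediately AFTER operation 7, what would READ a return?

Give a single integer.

Answer: 1

Derivation:
Initial committed: {a=1, b=7}
Op 1: UPDATE b=15 (auto-commit; committed b=15)
Op 2: BEGIN: in_txn=True, pending={}
Op 3: UPDATE a=26 (pending; pending now {a=26})
Op 4: UPDATE a=8 (pending; pending now {a=8})
Op 5: ROLLBACK: discarded pending ['a']; in_txn=False
Op 6: UPDATE b=29 (auto-commit; committed b=29)
Op 7: BEGIN: in_txn=True, pending={}
After op 7: visible(a) = 1 (pending={}, committed={a=1, b=29})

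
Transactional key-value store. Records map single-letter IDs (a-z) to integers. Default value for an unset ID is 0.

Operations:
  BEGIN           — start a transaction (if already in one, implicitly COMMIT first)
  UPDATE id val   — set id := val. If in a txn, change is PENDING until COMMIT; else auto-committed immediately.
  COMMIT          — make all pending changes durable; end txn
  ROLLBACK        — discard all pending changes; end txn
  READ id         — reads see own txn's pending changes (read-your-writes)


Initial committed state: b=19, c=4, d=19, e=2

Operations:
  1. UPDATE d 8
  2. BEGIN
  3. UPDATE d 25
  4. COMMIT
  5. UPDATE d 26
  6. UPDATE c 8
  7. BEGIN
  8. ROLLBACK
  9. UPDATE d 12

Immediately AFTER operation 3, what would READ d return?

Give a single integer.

Answer: 25

Derivation:
Initial committed: {b=19, c=4, d=19, e=2}
Op 1: UPDATE d=8 (auto-commit; committed d=8)
Op 2: BEGIN: in_txn=True, pending={}
Op 3: UPDATE d=25 (pending; pending now {d=25})
After op 3: visible(d) = 25 (pending={d=25}, committed={b=19, c=4, d=8, e=2})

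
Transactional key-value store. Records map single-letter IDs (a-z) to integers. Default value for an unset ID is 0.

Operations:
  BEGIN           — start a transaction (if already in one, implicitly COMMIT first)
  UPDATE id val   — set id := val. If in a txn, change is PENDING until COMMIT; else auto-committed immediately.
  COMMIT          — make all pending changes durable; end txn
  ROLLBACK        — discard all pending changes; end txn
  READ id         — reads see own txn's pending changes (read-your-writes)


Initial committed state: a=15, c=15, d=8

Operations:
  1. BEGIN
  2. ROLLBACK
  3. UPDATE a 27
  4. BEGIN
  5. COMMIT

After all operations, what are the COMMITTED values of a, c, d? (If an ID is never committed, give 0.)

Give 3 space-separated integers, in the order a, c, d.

Initial committed: {a=15, c=15, d=8}
Op 1: BEGIN: in_txn=True, pending={}
Op 2: ROLLBACK: discarded pending []; in_txn=False
Op 3: UPDATE a=27 (auto-commit; committed a=27)
Op 4: BEGIN: in_txn=True, pending={}
Op 5: COMMIT: merged [] into committed; committed now {a=27, c=15, d=8}
Final committed: {a=27, c=15, d=8}

Answer: 27 15 8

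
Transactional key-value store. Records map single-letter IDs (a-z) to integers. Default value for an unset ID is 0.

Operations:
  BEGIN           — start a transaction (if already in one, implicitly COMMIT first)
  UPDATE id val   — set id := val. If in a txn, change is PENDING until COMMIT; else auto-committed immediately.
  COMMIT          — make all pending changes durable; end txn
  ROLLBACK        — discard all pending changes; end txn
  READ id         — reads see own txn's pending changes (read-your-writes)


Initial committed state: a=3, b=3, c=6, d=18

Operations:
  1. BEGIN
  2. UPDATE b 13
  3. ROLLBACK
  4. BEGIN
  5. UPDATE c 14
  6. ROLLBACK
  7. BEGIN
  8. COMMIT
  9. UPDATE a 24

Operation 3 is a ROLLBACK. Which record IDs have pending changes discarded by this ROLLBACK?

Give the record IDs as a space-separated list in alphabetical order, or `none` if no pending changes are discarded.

Initial committed: {a=3, b=3, c=6, d=18}
Op 1: BEGIN: in_txn=True, pending={}
Op 2: UPDATE b=13 (pending; pending now {b=13})
Op 3: ROLLBACK: discarded pending ['b']; in_txn=False
Op 4: BEGIN: in_txn=True, pending={}
Op 5: UPDATE c=14 (pending; pending now {c=14})
Op 6: ROLLBACK: discarded pending ['c']; in_txn=False
Op 7: BEGIN: in_txn=True, pending={}
Op 8: COMMIT: merged [] into committed; committed now {a=3, b=3, c=6, d=18}
Op 9: UPDATE a=24 (auto-commit; committed a=24)
ROLLBACK at op 3 discards: ['b']

Answer: b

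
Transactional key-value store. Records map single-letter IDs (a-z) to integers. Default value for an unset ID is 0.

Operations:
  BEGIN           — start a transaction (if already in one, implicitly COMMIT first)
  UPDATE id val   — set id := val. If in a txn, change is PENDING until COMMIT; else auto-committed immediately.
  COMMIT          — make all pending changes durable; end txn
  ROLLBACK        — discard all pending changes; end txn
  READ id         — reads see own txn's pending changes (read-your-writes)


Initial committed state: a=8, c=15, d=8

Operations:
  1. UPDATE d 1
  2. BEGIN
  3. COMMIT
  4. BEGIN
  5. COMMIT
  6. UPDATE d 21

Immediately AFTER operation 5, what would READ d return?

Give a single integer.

Answer: 1

Derivation:
Initial committed: {a=8, c=15, d=8}
Op 1: UPDATE d=1 (auto-commit; committed d=1)
Op 2: BEGIN: in_txn=True, pending={}
Op 3: COMMIT: merged [] into committed; committed now {a=8, c=15, d=1}
Op 4: BEGIN: in_txn=True, pending={}
Op 5: COMMIT: merged [] into committed; committed now {a=8, c=15, d=1}
After op 5: visible(d) = 1 (pending={}, committed={a=8, c=15, d=1})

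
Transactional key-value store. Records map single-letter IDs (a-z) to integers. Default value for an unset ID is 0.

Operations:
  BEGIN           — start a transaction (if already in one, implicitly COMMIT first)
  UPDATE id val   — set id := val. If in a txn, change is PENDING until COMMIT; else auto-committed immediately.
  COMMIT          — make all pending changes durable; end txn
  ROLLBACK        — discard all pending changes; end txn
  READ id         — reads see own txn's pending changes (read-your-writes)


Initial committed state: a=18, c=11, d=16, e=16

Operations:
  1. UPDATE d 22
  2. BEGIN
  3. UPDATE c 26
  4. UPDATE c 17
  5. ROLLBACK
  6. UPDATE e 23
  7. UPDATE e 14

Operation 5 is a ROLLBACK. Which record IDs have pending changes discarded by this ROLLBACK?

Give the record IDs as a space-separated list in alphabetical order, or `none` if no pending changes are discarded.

Answer: c

Derivation:
Initial committed: {a=18, c=11, d=16, e=16}
Op 1: UPDATE d=22 (auto-commit; committed d=22)
Op 2: BEGIN: in_txn=True, pending={}
Op 3: UPDATE c=26 (pending; pending now {c=26})
Op 4: UPDATE c=17 (pending; pending now {c=17})
Op 5: ROLLBACK: discarded pending ['c']; in_txn=False
Op 6: UPDATE e=23 (auto-commit; committed e=23)
Op 7: UPDATE e=14 (auto-commit; committed e=14)
ROLLBACK at op 5 discards: ['c']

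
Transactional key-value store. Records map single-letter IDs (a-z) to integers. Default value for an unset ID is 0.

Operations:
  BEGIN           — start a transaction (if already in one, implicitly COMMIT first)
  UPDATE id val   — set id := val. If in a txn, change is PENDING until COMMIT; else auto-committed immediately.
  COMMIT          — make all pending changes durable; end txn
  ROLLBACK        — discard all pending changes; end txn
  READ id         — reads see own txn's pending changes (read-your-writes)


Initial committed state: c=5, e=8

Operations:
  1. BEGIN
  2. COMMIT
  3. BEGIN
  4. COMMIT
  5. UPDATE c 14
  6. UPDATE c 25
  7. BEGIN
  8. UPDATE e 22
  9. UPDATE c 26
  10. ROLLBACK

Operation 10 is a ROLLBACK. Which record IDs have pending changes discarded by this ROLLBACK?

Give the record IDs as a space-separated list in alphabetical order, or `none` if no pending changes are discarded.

Answer: c e

Derivation:
Initial committed: {c=5, e=8}
Op 1: BEGIN: in_txn=True, pending={}
Op 2: COMMIT: merged [] into committed; committed now {c=5, e=8}
Op 3: BEGIN: in_txn=True, pending={}
Op 4: COMMIT: merged [] into committed; committed now {c=5, e=8}
Op 5: UPDATE c=14 (auto-commit; committed c=14)
Op 6: UPDATE c=25 (auto-commit; committed c=25)
Op 7: BEGIN: in_txn=True, pending={}
Op 8: UPDATE e=22 (pending; pending now {e=22})
Op 9: UPDATE c=26 (pending; pending now {c=26, e=22})
Op 10: ROLLBACK: discarded pending ['c', 'e']; in_txn=False
ROLLBACK at op 10 discards: ['c', 'e']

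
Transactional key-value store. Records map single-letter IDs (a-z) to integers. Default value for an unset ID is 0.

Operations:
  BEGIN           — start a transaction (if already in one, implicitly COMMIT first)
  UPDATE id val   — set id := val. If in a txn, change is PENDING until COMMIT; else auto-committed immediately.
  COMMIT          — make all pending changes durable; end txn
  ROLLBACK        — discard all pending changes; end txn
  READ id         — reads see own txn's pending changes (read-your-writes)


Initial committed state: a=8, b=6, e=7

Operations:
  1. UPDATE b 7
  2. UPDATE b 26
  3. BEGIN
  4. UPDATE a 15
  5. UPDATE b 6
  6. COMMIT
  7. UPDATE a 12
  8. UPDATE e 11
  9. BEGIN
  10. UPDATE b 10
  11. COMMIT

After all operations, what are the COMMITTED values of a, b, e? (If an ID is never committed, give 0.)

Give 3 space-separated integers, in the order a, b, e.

Answer: 12 10 11

Derivation:
Initial committed: {a=8, b=6, e=7}
Op 1: UPDATE b=7 (auto-commit; committed b=7)
Op 2: UPDATE b=26 (auto-commit; committed b=26)
Op 3: BEGIN: in_txn=True, pending={}
Op 4: UPDATE a=15 (pending; pending now {a=15})
Op 5: UPDATE b=6 (pending; pending now {a=15, b=6})
Op 6: COMMIT: merged ['a', 'b'] into committed; committed now {a=15, b=6, e=7}
Op 7: UPDATE a=12 (auto-commit; committed a=12)
Op 8: UPDATE e=11 (auto-commit; committed e=11)
Op 9: BEGIN: in_txn=True, pending={}
Op 10: UPDATE b=10 (pending; pending now {b=10})
Op 11: COMMIT: merged ['b'] into committed; committed now {a=12, b=10, e=11}
Final committed: {a=12, b=10, e=11}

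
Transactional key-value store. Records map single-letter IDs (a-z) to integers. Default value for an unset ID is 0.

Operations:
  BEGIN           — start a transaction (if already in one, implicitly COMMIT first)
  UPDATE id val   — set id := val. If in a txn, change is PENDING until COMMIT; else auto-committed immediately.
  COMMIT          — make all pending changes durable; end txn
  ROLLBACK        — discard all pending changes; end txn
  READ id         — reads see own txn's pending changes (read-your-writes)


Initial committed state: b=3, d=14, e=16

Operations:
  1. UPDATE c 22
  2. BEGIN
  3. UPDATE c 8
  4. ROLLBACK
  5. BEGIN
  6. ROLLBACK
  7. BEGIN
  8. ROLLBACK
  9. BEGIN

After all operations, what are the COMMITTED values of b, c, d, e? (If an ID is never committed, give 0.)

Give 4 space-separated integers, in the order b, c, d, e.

Answer: 3 22 14 16

Derivation:
Initial committed: {b=3, d=14, e=16}
Op 1: UPDATE c=22 (auto-commit; committed c=22)
Op 2: BEGIN: in_txn=True, pending={}
Op 3: UPDATE c=8 (pending; pending now {c=8})
Op 4: ROLLBACK: discarded pending ['c']; in_txn=False
Op 5: BEGIN: in_txn=True, pending={}
Op 6: ROLLBACK: discarded pending []; in_txn=False
Op 7: BEGIN: in_txn=True, pending={}
Op 8: ROLLBACK: discarded pending []; in_txn=False
Op 9: BEGIN: in_txn=True, pending={}
Final committed: {b=3, c=22, d=14, e=16}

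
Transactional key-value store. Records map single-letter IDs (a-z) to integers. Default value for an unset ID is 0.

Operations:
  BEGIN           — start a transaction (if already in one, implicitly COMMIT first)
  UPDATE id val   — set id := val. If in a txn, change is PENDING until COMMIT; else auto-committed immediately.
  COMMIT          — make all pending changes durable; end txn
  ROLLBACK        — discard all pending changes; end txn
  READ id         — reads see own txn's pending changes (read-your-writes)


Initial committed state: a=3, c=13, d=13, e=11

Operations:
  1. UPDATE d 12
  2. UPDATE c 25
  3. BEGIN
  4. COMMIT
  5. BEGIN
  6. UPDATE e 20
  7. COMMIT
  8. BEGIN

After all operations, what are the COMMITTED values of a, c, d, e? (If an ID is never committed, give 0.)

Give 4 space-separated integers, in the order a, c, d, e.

Initial committed: {a=3, c=13, d=13, e=11}
Op 1: UPDATE d=12 (auto-commit; committed d=12)
Op 2: UPDATE c=25 (auto-commit; committed c=25)
Op 3: BEGIN: in_txn=True, pending={}
Op 4: COMMIT: merged [] into committed; committed now {a=3, c=25, d=12, e=11}
Op 5: BEGIN: in_txn=True, pending={}
Op 6: UPDATE e=20 (pending; pending now {e=20})
Op 7: COMMIT: merged ['e'] into committed; committed now {a=3, c=25, d=12, e=20}
Op 8: BEGIN: in_txn=True, pending={}
Final committed: {a=3, c=25, d=12, e=20}

Answer: 3 25 12 20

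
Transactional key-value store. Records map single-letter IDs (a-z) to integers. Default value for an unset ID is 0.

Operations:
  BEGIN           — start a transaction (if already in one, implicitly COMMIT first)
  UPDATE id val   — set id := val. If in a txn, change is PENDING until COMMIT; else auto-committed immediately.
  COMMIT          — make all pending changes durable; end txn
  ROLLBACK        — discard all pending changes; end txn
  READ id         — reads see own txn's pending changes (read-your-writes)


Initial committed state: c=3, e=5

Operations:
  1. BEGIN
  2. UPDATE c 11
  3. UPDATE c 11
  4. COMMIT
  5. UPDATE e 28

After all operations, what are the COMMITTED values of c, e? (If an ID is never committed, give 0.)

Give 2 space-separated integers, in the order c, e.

Answer: 11 28

Derivation:
Initial committed: {c=3, e=5}
Op 1: BEGIN: in_txn=True, pending={}
Op 2: UPDATE c=11 (pending; pending now {c=11})
Op 3: UPDATE c=11 (pending; pending now {c=11})
Op 4: COMMIT: merged ['c'] into committed; committed now {c=11, e=5}
Op 5: UPDATE e=28 (auto-commit; committed e=28)
Final committed: {c=11, e=28}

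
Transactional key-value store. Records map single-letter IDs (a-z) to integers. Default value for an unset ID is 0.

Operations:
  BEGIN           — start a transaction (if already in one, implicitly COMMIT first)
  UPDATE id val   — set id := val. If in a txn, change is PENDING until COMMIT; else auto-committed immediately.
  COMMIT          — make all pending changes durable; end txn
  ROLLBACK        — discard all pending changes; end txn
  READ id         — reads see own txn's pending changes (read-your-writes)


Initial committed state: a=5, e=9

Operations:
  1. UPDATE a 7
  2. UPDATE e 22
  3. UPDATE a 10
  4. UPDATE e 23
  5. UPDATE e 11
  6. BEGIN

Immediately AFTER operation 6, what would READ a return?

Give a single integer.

Answer: 10

Derivation:
Initial committed: {a=5, e=9}
Op 1: UPDATE a=7 (auto-commit; committed a=7)
Op 2: UPDATE e=22 (auto-commit; committed e=22)
Op 3: UPDATE a=10 (auto-commit; committed a=10)
Op 4: UPDATE e=23 (auto-commit; committed e=23)
Op 5: UPDATE e=11 (auto-commit; committed e=11)
Op 6: BEGIN: in_txn=True, pending={}
After op 6: visible(a) = 10 (pending={}, committed={a=10, e=11})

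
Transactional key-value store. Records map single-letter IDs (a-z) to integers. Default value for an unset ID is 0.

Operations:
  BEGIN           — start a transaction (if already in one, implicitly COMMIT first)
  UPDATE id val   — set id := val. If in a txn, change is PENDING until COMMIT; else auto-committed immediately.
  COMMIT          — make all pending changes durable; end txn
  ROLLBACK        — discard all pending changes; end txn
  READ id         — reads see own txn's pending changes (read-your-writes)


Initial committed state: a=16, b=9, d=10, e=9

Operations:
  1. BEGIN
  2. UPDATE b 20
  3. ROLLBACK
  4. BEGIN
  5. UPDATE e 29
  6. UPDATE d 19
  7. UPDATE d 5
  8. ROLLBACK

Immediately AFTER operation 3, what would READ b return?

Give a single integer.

Initial committed: {a=16, b=9, d=10, e=9}
Op 1: BEGIN: in_txn=True, pending={}
Op 2: UPDATE b=20 (pending; pending now {b=20})
Op 3: ROLLBACK: discarded pending ['b']; in_txn=False
After op 3: visible(b) = 9 (pending={}, committed={a=16, b=9, d=10, e=9})

Answer: 9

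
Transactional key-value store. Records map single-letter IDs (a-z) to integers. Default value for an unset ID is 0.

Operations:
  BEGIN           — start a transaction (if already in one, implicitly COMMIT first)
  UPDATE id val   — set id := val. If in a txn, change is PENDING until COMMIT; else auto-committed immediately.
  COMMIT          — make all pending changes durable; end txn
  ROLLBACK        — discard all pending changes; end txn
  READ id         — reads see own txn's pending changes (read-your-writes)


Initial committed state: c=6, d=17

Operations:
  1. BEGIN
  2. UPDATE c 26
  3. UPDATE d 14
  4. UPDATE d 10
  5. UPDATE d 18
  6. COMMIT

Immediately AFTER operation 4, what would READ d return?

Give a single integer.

Answer: 10

Derivation:
Initial committed: {c=6, d=17}
Op 1: BEGIN: in_txn=True, pending={}
Op 2: UPDATE c=26 (pending; pending now {c=26})
Op 3: UPDATE d=14 (pending; pending now {c=26, d=14})
Op 4: UPDATE d=10 (pending; pending now {c=26, d=10})
After op 4: visible(d) = 10 (pending={c=26, d=10}, committed={c=6, d=17})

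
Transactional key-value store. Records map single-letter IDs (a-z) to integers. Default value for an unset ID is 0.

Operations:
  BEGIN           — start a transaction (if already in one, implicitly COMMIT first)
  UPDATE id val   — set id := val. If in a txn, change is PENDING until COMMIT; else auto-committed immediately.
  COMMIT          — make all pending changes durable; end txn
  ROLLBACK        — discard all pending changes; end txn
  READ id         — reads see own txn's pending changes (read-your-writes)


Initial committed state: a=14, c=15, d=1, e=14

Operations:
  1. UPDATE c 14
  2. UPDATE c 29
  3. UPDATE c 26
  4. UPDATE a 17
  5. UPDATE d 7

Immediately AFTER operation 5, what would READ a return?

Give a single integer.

Answer: 17

Derivation:
Initial committed: {a=14, c=15, d=1, e=14}
Op 1: UPDATE c=14 (auto-commit; committed c=14)
Op 2: UPDATE c=29 (auto-commit; committed c=29)
Op 3: UPDATE c=26 (auto-commit; committed c=26)
Op 4: UPDATE a=17 (auto-commit; committed a=17)
Op 5: UPDATE d=7 (auto-commit; committed d=7)
After op 5: visible(a) = 17 (pending={}, committed={a=17, c=26, d=7, e=14})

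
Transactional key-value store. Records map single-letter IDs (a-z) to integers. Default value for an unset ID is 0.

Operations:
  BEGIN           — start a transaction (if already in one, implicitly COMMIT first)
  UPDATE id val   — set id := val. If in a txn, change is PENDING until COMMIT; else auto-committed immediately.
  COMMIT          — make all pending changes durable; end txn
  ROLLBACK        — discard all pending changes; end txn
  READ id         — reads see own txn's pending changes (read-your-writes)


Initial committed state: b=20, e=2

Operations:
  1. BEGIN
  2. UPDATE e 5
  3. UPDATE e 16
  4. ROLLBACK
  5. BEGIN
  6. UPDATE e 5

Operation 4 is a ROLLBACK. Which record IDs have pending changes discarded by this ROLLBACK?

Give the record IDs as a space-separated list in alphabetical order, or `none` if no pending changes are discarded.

Answer: e

Derivation:
Initial committed: {b=20, e=2}
Op 1: BEGIN: in_txn=True, pending={}
Op 2: UPDATE e=5 (pending; pending now {e=5})
Op 3: UPDATE e=16 (pending; pending now {e=16})
Op 4: ROLLBACK: discarded pending ['e']; in_txn=False
Op 5: BEGIN: in_txn=True, pending={}
Op 6: UPDATE e=5 (pending; pending now {e=5})
ROLLBACK at op 4 discards: ['e']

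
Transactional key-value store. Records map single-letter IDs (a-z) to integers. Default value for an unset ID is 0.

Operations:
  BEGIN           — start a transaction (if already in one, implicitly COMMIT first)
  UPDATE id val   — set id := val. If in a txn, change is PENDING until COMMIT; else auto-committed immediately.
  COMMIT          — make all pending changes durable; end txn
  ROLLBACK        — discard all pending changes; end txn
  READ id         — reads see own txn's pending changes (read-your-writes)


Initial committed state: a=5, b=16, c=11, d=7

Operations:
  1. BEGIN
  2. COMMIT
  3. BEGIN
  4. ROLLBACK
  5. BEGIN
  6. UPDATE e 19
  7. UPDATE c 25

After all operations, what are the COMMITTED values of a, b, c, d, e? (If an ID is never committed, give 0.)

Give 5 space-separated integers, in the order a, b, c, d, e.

Answer: 5 16 11 7 0

Derivation:
Initial committed: {a=5, b=16, c=11, d=7}
Op 1: BEGIN: in_txn=True, pending={}
Op 2: COMMIT: merged [] into committed; committed now {a=5, b=16, c=11, d=7}
Op 3: BEGIN: in_txn=True, pending={}
Op 4: ROLLBACK: discarded pending []; in_txn=False
Op 5: BEGIN: in_txn=True, pending={}
Op 6: UPDATE e=19 (pending; pending now {e=19})
Op 7: UPDATE c=25 (pending; pending now {c=25, e=19})
Final committed: {a=5, b=16, c=11, d=7}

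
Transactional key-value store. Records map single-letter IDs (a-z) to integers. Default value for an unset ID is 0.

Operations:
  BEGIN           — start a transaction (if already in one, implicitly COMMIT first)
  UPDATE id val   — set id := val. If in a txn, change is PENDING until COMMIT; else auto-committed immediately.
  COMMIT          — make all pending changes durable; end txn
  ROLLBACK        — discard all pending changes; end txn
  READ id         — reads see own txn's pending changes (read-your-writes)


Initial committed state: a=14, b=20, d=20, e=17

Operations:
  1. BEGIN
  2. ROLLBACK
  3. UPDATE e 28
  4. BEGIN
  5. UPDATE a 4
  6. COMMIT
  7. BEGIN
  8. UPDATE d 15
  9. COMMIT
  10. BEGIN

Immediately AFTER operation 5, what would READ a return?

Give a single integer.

Initial committed: {a=14, b=20, d=20, e=17}
Op 1: BEGIN: in_txn=True, pending={}
Op 2: ROLLBACK: discarded pending []; in_txn=False
Op 3: UPDATE e=28 (auto-commit; committed e=28)
Op 4: BEGIN: in_txn=True, pending={}
Op 5: UPDATE a=4 (pending; pending now {a=4})
After op 5: visible(a) = 4 (pending={a=4}, committed={a=14, b=20, d=20, e=28})

Answer: 4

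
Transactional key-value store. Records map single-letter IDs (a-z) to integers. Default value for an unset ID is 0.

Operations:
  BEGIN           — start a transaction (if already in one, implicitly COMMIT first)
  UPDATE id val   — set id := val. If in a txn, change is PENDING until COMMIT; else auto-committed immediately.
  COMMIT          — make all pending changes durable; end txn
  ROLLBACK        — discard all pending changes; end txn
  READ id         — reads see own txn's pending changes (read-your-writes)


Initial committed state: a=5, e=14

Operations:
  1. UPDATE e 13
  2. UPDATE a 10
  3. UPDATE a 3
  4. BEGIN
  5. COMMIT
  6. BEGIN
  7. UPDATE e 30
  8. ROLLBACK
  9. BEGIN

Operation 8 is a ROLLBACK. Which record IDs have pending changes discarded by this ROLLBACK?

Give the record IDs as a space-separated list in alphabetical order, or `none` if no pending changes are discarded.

Answer: e

Derivation:
Initial committed: {a=5, e=14}
Op 1: UPDATE e=13 (auto-commit; committed e=13)
Op 2: UPDATE a=10 (auto-commit; committed a=10)
Op 3: UPDATE a=3 (auto-commit; committed a=3)
Op 4: BEGIN: in_txn=True, pending={}
Op 5: COMMIT: merged [] into committed; committed now {a=3, e=13}
Op 6: BEGIN: in_txn=True, pending={}
Op 7: UPDATE e=30 (pending; pending now {e=30})
Op 8: ROLLBACK: discarded pending ['e']; in_txn=False
Op 9: BEGIN: in_txn=True, pending={}
ROLLBACK at op 8 discards: ['e']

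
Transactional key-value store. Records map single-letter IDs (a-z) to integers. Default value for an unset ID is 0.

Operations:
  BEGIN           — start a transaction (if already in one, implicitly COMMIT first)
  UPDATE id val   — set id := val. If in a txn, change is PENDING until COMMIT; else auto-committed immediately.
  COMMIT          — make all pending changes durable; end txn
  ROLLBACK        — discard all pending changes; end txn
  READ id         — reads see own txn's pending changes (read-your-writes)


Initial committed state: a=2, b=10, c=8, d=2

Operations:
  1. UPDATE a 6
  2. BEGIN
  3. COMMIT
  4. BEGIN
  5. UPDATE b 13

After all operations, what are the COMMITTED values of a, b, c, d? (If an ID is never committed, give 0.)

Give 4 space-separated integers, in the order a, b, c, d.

Answer: 6 10 8 2

Derivation:
Initial committed: {a=2, b=10, c=8, d=2}
Op 1: UPDATE a=6 (auto-commit; committed a=6)
Op 2: BEGIN: in_txn=True, pending={}
Op 3: COMMIT: merged [] into committed; committed now {a=6, b=10, c=8, d=2}
Op 4: BEGIN: in_txn=True, pending={}
Op 5: UPDATE b=13 (pending; pending now {b=13})
Final committed: {a=6, b=10, c=8, d=2}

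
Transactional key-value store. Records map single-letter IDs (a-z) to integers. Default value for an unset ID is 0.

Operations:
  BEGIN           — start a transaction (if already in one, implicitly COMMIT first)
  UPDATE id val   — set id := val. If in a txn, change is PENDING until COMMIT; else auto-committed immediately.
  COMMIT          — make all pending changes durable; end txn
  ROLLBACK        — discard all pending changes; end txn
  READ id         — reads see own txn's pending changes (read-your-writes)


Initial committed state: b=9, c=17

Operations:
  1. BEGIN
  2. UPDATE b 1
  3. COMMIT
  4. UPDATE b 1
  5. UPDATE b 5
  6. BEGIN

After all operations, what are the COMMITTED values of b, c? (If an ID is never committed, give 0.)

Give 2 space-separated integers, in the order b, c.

Initial committed: {b=9, c=17}
Op 1: BEGIN: in_txn=True, pending={}
Op 2: UPDATE b=1 (pending; pending now {b=1})
Op 3: COMMIT: merged ['b'] into committed; committed now {b=1, c=17}
Op 4: UPDATE b=1 (auto-commit; committed b=1)
Op 5: UPDATE b=5 (auto-commit; committed b=5)
Op 6: BEGIN: in_txn=True, pending={}
Final committed: {b=5, c=17}

Answer: 5 17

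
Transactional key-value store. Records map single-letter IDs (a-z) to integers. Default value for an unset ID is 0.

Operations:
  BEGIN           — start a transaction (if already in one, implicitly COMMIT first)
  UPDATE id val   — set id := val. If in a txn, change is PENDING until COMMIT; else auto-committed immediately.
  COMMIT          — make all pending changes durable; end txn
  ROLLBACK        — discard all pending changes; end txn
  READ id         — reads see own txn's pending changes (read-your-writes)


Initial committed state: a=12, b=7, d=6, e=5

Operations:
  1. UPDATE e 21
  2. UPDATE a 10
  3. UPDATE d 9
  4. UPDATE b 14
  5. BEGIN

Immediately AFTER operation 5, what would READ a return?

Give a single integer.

Answer: 10

Derivation:
Initial committed: {a=12, b=7, d=6, e=5}
Op 1: UPDATE e=21 (auto-commit; committed e=21)
Op 2: UPDATE a=10 (auto-commit; committed a=10)
Op 3: UPDATE d=9 (auto-commit; committed d=9)
Op 4: UPDATE b=14 (auto-commit; committed b=14)
Op 5: BEGIN: in_txn=True, pending={}
After op 5: visible(a) = 10 (pending={}, committed={a=10, b=14, d=9, e=21})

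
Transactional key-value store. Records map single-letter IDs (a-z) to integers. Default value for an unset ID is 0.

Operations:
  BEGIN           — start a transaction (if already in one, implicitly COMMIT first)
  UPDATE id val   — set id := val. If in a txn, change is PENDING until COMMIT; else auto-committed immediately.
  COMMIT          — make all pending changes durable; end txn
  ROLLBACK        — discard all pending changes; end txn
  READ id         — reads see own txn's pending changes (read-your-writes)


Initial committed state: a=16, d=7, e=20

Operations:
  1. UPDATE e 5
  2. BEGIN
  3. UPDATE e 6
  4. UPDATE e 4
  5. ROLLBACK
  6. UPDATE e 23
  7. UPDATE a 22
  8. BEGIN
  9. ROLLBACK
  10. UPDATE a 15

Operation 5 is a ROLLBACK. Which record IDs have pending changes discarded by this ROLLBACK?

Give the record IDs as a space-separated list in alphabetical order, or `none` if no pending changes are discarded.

Initial committed: {a=16, d=7, e=20}
Op 1: UPDATE e=5 (auto-commit; committed e=5)
Op 2: BEGIN: in_txn=True, pending={}
Op 3: UPDATE e=6 (pending; pending now {e=6})
Op 4: UPDATE e=4 (pending; pending now {e=4})
Op 5: ROLLBACK: discarded pending ['e']; in_txn=False
Op 6: UPDATE e=23 (auto-commit; committed e=23)
Op 7: UPDATE a=22 (auto-commit; committed a=22)
Op 8: BEGIN: in_txn=True, pending={}
Op 9: ROLLBACK: discarded pending []; in_txn=False
Op 10: UPDATE a=15 (auto-commit; committed a=15)
ROLLBACK at op 5 discards: ['e']

Answer: e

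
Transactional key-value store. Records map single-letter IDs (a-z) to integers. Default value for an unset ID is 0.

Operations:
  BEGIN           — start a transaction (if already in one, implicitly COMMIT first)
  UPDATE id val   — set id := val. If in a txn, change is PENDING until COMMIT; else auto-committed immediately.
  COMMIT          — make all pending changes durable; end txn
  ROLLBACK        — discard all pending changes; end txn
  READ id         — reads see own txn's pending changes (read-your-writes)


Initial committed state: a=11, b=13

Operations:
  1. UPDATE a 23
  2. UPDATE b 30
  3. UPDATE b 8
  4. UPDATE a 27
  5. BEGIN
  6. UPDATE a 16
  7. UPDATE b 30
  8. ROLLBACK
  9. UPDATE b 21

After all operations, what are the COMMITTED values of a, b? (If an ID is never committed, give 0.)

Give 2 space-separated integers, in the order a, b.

Initial committed: {a=11, b=13}
Op 1: UPDATE a=23 (auto-commit; committed a=23)
Op 2: UPDATE b=30 (auto-commit; committed b=30)
Op 3: UPDATE b=8 (auto-commit; committed b=8)
Op 4: UPDATE a=27 (auto-commit; committed a=27)
Op 5: BEGIN: in_txn=True, pending={}
Op 6: UPDATE a=16 (pending; pending now {a=16})
Op 7: UPDATE b=30 (pending; pending now {a=16, b=30})
Op 8: ROLLBACK: discarded pending ['a', 'b']; in_txn=False
Op 9: UPDATE b=21 (auto-commit; committed b=21)
Final committed: {a=27, b=21}

Answer: 27 21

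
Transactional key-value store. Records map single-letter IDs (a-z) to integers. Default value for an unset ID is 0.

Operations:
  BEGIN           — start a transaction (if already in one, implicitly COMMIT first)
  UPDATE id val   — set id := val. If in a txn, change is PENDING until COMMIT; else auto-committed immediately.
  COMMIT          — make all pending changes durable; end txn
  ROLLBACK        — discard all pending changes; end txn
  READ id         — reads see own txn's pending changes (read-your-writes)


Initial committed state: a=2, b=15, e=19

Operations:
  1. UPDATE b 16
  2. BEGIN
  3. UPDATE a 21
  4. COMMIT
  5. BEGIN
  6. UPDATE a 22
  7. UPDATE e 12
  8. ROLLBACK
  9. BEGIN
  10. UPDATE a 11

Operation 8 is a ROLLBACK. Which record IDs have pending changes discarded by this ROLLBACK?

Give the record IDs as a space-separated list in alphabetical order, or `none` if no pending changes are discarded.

Answer: a e

Derivation:
Initial committed: {a=2, b=15, e=19}
Op 1: UPDATE b=16 (auto-commit; committed b=16)
Op 2: BEGIN: in_txn=True, pending={}
Op 3: UPDATE a=21 (pending; pending now {a=21})
Op 4: COMMIT: merged ['a'] into committed; committed now {a=21, b=16, e=19}
Op 5: BEGIN: in_txn=True, pending={}
Op 6: UPDATE a=22 (pending; pending now {a=22})
Op 7: UPDATE e=12 (pending; pending now {a=22, e=12})
Op 8: ROLLBACK: discarded pending ['a', 'e']; in_txn=False
Op 9: BEGIN: in_txn=True, pending={}
Op 10: UPDATE a=11 (pending; pending now {a=11})
ROLLBACK at op 8 discards: ['a', 'e']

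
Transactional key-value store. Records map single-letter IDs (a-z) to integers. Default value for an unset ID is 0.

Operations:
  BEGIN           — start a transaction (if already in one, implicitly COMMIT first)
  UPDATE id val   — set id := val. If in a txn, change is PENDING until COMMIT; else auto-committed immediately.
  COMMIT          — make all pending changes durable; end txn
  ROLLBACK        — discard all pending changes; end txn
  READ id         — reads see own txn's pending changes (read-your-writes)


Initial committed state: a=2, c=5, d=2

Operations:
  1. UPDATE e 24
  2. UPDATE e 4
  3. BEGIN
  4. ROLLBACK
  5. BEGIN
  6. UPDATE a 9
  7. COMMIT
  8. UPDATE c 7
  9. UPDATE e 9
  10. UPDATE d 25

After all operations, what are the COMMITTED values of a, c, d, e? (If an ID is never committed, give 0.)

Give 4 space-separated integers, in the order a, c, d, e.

Answer: 9 7 25 9

Derivation:
Initial committed: {a=2, c=5, d=2}
Op 1: UPDATE e=24 (auto-commit; committed e=24)
Op 2: UPDATE e=4 (auto-commit; committed e=4)
Op 3: BEGIN: in_txn=True, pending={}
Op 4: ROLLBACK: discarded pending []; in_txn=False
Op 5: BEGIN: in_txn=True, pending={}
Op 6: UPDATE a=9 (pending; pending now {a=9})
Op 7: COMMIT: merged ['a'] into committed; committed now {a=9, c=5, d=2, e=4}
Op 8: UPDATE c=7 (auto-commit; committed c=7)
Op 9: UPDATE e=9 (auto-commit; committed e=9)
Op 10: UPDATE d=25 (auto-commit; committed d=25)
Final committed: {a=9, c=7, d=25, e=9}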